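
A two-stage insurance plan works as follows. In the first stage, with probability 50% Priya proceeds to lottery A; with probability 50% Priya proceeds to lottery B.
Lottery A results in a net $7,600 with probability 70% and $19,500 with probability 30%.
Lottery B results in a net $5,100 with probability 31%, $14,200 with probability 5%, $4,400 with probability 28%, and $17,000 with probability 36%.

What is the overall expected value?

EV(A) = 0.7 × 7600 + 0.3 × 19500 = 5320 + 5850 = 11170
EV(B) = 0.31 × 5100 + 0.05 × 14200 + 0.28 × 4400 + 0.36 × 17000 = 1581 + 710 + 1232 + 6120 = 9643
Overall = 0.5 × 11170 + 0.5 × 9643 = 5585 + 4821.5 = 10406.5

$10,406.50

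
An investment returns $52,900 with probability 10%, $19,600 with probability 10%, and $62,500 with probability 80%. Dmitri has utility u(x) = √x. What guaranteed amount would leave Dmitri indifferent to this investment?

E[u] = 0.1·√52900 + 0.1·√19600 + 0.8·√62500 = 0.1·230 + 0.1·140 + 0.8·250 = 237
CE = (237)² = 56169

$56,169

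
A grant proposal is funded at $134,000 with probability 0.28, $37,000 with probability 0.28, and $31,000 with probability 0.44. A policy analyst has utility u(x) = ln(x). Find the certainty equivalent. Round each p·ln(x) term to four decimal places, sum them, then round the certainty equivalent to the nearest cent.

$49,079.66

E[u] = 0.28·ln(134000) + 0.28·ln(37000) + 0.44·ln(31000) = 3.3056 + 2.9452 + 4.5504 = 10.8012
CE = e^10.8012 ≈ 49079.66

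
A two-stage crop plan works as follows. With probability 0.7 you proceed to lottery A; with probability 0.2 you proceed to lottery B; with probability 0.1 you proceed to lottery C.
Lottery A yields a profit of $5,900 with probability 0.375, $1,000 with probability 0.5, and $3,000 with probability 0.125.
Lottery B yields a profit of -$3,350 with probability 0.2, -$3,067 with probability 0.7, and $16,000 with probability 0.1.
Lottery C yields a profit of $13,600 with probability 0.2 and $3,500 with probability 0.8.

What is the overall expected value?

$2,469.87

EV(A) = 0.375 × 5900 + 0.5 × 1000 + 0.125 × 3000 = 2212.5 + 500 + 375 = 3087.5
EV(B) = 0.2 × (-3350) + 0.7 × (-3067) + 0.1 × 16000 = -670 − 2146.9 + 1600 = -1216.9
EV(C) = 0.2 × 13600 + 0.8 × 3500 = 2720 + 2800 = 5520
Overall = 0.7 × 3087.5 + 0.2 × (-1216.9) + 0.1 × 5520 = 2161.25 − 243.38 + 552 = 2469.87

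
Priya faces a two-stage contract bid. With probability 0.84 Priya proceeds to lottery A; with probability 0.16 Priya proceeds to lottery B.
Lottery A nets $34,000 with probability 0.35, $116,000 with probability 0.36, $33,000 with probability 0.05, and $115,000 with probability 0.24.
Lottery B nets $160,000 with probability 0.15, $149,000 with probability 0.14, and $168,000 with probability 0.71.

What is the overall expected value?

$95,906.80

EV(A) = 0.35 × 34000 + 0.36 × 116000 + 0.05 × 33000 + 0.24 × 115000 = 11900 + 41760 + 1650 + 27600 = 82910
EV(B) = 0.15 × 160000 + 0.14 × 149000 + 0.71 × 168000 = 24000 + 20860 + 119280 = 164140
Overall = 0.84 × 82910 + 0.16 × 164140 = 69644.4 + 26262.4 = 95906.8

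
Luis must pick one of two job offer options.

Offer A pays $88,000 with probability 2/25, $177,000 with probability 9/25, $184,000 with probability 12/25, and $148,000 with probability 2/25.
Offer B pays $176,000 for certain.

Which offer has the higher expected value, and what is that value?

Offer B ($176,000)

Offer A = 2/25 × 88000 + 9/25 × 177000 + 12/25 × 184000 + 2/25 × 148000 = 7040 + 63720 + 88320 + 11840 = 170920
Offer B: 176000 (certain)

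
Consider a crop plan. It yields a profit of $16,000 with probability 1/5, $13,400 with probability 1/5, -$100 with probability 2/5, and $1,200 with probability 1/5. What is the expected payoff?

$6,080

EV = 1/5 × 16000 + 1/5 × 13400 + 2/5 × (-100) + 1/5 × 1200 = 3200 + 2680 − 40 + 240 = 6080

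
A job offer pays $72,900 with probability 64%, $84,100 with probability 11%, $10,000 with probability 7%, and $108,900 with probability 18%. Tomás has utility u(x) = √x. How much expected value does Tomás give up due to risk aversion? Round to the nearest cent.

$2,713.79

E[u] = 0.64·√72900 + 0.11·√84100 + 0.07·√10000 + 0.18·√108900 = 0.64·270 + 0.11·290 + 0.07·100 + 0.18·330 = 271.1
CE = (271.1)² = 73495.21
Risk premium = EV − CE = 76209 − 73495.21 = 2713.79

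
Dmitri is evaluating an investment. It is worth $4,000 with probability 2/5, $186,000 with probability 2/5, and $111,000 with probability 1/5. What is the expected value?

EV = 2/5 × 4000 + 2/5 × 186000 + 1/5 × 111000 = 1600 + 74400 + 22200 = 98200

$98,200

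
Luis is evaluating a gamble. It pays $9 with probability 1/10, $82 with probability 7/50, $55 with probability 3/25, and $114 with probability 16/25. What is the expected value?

$91.94

EV = 1/10 × 9 + 7/50 × 82 + 3/25 × 55 + 16/25 × 114 = 0.9 + 11.48 + 6.6 + 72.96 = 91.94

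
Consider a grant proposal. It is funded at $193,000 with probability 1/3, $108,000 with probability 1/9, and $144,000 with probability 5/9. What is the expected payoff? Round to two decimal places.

EV = 1/3 × 193000 + 1/9 × 108000 + 5/9 × 144000 = 64333.3333 + 12000 + 80000 = 156333.3333

$156,333.33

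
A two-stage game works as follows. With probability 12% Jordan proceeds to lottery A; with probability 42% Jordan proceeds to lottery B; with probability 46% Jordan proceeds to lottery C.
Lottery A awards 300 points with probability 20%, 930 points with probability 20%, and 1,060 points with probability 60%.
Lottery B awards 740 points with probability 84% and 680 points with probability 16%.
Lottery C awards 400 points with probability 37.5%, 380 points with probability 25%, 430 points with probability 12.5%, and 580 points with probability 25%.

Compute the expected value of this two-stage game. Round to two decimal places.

EV(A) = 0.2 × 300 + 0.2 × 930 + 0.6 × 1060 = 60 + 186 + 636 = 882
EV(B) = 0.84 × 740 + 0.16 × 680 = 621.6 + 108.8 = 730.4
EV(C) = 0.375 × 400 + 0.25 × 380 + 0.125 × 430 + 0.25 × 580 = 150 + 95 + 53.75 + 145 = 443.75
Overall = 0.12 × 882 + 0.42 × 730.4 + 0.46 × 443.75 = 105.84 + 306.768 + 204.125 = 616.733

616.73 points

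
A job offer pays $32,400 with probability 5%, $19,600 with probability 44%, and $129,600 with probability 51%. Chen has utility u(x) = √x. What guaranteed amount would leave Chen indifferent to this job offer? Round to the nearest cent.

E[u] = 0.05·√32400 + 0.44·√19600 + 0.51·√129600 = 0.05·180 + 0.44·140 + 0.51·360 = 254.2
CE = (254.2)² = 64617.64

$64,617.64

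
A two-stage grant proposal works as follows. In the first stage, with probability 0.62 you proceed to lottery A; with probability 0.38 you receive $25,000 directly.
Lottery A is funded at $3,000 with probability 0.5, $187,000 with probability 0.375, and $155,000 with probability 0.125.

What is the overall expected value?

EV(A) = 0.5 × 3000 + 0.375 × 187000 + 0.125 × 155000 = 1500 + 70125 + 19375 = 91000
Branch B: 25000 (certain)
Overall = 0.62 × 91000 + 0.38 × 25000 = 56420 + 9500 = 65920

$65,920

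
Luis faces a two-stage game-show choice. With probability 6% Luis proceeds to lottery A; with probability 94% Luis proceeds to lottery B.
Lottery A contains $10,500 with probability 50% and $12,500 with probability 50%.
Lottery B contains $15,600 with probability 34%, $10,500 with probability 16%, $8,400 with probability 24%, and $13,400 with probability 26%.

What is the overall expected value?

EV(A) = 0.5 × 10500 + 0.5 × 12500 = 5250 + 6250 = 11500
EV(B) = 0.34 × 15600 + 0.16 × 10500 + 0.24 × 8400 + 0.26 × 13400 = 5304 + 1680 + 2016 + 3484 = 12484
Overall = 0.06 × 11500 + 0.94 × 12484 = 690 + 11734.96 = 12424.96

$12,424.96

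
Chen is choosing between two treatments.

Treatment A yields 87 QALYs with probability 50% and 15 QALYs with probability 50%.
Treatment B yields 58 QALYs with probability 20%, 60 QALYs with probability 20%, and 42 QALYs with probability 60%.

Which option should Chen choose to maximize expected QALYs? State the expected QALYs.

Treatment A (51 QALYs)

Treatment A = 0.5 × 87 + 0.5 × 15 = 43.5 + 7.5 = 51
Treatment B = 0.2 × 58 + 0.2 × 60 + 0.6 × 42 = 11.6 + 12 + 25.2 = 48.8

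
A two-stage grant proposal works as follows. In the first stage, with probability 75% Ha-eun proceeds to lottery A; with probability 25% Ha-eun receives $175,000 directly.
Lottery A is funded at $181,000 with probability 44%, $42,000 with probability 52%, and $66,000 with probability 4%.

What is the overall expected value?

$121,840

EV(A) = 0.44 × 181000 + 0.52 × 42000 + 0.04 × 66000 = 79640 + 21840 + 2640 = 104120
Branch B: 175000 (certain)
Overall = 0.75 × 104120 + 0.25 × 175000 = 78090 + 43750 = 121840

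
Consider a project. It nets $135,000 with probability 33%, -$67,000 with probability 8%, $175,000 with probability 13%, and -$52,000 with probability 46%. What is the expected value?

$38,020

EV = 0.33 × 135000 + 0.08 × (-67000) + 0.13 × 175000 + 0.46 × (-52000) = 44550 − 5360 + 22750 − 23920 = 38020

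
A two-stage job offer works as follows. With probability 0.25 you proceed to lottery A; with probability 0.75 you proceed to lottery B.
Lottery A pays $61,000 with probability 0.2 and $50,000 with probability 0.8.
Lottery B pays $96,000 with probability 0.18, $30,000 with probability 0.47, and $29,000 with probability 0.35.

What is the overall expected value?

$44,197.50

EV(A) = 0.2 × 61000 + 0.8 × 50000 = 12200 + 40000 = 52200
EV(B) = 0.18 × 96000 + 0.47 × 30000 + 0.35 × 29000 = 17280 + 14100 + 10150 = 41530
Overall = 0.25 × 52200 + 0.75 × 41530 = 13050 + 31147.5 = 44197.5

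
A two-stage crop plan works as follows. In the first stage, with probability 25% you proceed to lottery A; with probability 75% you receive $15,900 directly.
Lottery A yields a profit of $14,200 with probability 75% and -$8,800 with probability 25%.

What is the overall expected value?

$14,037.50

EV(A) = 0.75 × 14200 + 0.25 × (-8800) = 10650 − 2200 = 8450
Branch B: 15900 (certain)
Overall = 0.25 × 8450 + 0.75 × 15900 = 2112.5 + 11925 = 14037.5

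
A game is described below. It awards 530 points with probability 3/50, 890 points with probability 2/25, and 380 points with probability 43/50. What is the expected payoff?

EV = 3/50 × 530 + 2/25 × 890 + 43/50 × 380 = 31.8 + 71.2 + 326.8 = 429.8

429.8 points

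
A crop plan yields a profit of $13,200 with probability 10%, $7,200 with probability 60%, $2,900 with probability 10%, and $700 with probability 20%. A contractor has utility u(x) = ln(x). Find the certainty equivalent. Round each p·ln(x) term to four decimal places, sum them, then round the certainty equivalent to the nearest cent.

E[u] = 0.1·ln(13200) + 0.6·ln(7200) + 0.1·ln(2900) + 0.2·ln(700) = 0.9488 + 5.3291 + 0.7972 + 1.3102 = 8.3853
CE = e^8.3853 ≈ 4382.17

$4,382.17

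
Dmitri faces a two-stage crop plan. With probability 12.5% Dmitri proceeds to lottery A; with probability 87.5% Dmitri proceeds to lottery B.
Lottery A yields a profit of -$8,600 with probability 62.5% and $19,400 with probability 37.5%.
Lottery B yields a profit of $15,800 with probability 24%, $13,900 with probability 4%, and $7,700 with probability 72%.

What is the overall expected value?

$8,893

EV(A) = 0.625 × (-8600) + 0.375 × 19400 = -5375 + 7275 = 1900
EV(B) = 0.24 × 15800 + 0.04 × 13900 + 0.72 × 7700 = 3792 + 556 + 5544 = 9892
Overall = 0.125 × 1900 + 0.875 × 9892 = 237.5 + 8655.5 = 8893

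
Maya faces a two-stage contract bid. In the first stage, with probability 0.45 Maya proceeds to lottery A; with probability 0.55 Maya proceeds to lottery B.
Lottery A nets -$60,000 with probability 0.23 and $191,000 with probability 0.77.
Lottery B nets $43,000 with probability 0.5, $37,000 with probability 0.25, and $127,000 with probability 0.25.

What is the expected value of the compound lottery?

EV(A) = 0.23 × (-60000) + 0.77 × 191000 = -13800 + 147070 = 133270
EV(B) = 0.5 × 43000 + 0.25 × 37000 + 0.25 × 127000 = 21500 + 9250 + 31750 = 62500
Overall = 0.45 × 133270 + 0.55 × 62500 = 59971.5 + 34375 = 94346.5

$94,346.50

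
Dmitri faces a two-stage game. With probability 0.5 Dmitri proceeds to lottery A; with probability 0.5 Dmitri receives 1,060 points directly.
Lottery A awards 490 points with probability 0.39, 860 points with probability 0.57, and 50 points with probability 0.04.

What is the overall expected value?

871.65 points

EV(A) = 0.39 × 490 + 0.57 × 860 + 0.04 × 50 = 191.1 + 490.2 + 2 = 683.3
Branch B: 1060 (certain)
Overall = 0.5 × 683.3 + 0.5 × 1060 = 341.65 + 530 = 871.65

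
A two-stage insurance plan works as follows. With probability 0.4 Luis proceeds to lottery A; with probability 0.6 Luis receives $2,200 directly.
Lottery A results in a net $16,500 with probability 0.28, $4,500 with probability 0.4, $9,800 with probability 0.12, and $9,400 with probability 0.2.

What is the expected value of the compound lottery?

$5,110.40

EV(A) = 0.28 × 16500 + 0.4 × 4500 + 0.12 × 9800 + 0.2 × 9400 = 4620 + 1800 + 1176 + 1880 = 9476
Branch B: 2200 (certain)
Overall = 0.4 × 9476 + 0.6 × 2200 = 3790.4 + 1320 = 5110.4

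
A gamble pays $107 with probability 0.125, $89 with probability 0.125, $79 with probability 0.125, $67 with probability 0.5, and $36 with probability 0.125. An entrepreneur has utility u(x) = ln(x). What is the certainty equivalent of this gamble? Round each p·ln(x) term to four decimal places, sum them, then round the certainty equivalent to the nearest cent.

$69.52

E[u] = 0.125·ln(107) + 0.125·ln(89) + 0.125·ln(79) + 0.5·ln(67) + 0.125·ln(36) = 0.5841 + 0.5611 + 0.5462 + 2.1023 + 0.4479 = 4.2416
CE = e^4.2416 ≈ 69.52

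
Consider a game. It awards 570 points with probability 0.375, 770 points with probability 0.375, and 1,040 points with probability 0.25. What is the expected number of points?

EV = 0.375 × 570 + 0.375 × 770 + 0.25 × 1040 = 213.75 + 288.75 + 260 = 762.5

762.5 points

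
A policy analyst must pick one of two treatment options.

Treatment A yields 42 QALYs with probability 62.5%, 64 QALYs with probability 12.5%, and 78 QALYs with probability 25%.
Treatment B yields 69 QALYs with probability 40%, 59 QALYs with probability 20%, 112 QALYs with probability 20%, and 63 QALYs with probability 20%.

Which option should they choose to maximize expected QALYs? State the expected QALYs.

Treatment A = 0.625 × 42 + 0.125 × 64 + 0.25 × 78 = 26.25 + 8 + 19.5 = 53.75
Treatment B = 0.4 × 69 + 0.2 × 59 + 0.2 × 112 + 0.2 × 63 = 27.6 + 11.8 + 22.4 + 12.6 = 74.4

Treatment B (74.4 QALYs)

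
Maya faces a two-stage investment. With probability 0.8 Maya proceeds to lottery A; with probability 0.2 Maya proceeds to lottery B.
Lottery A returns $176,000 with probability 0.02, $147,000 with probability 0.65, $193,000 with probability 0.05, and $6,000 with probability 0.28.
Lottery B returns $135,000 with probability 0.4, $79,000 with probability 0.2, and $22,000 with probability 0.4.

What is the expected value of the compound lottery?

EV(A) = 0.02 × 176000 + 0.65 × 147000 + 0.05 × 193000 + 0.28 × 6000 = 3520 + 95550 + 9650 + 1680 = 110400
EV(B) = 0.4 × 135000 + 0.2 × 79000 + 0.4 × 22000 = 54000 + 15800 + 8800 = 78600
Overall = 0.8 × 110400 + 0.2 × 78600 = 88320 + 15720 = 104040

$104,040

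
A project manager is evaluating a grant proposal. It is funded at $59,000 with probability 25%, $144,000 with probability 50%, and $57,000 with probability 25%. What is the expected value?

$101,000

EV = 0.25 × 59000 + 0.5 × 144000 + 0.25 × 57000 = 14750 + 72000 + 14250 = 101000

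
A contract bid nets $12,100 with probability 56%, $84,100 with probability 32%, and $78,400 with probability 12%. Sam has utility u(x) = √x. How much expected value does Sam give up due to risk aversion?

$7,752

E[u] = 0.56·√12100 + 0.32·√84100 + 0.12·√78400 = 0.56·110 + 0.32·290 + 0.12·280 = 188
CE = (188)² = 35344
Risk premium = EV − CE = 43096 − 35344 = 7752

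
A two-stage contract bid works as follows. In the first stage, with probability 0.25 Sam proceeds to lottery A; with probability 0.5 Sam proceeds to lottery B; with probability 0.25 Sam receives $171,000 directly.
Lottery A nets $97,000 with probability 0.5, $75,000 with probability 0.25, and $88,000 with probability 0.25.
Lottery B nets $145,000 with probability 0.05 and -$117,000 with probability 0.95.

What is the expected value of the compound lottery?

$13,112.50

EV(A) = 0.5 × 97000 + 0.25 × 75000 + 0.25 × 88000 = 48500 + 18750 + 22000 = 89250
EV(B) = 0.05 × 145000 + 0.95 × (-117000) = 7250 − 111150 = -103900
Branch C: 171000 (certain)
Overall = 0.25 × 89250 + 0.5 × (-103900) + 0.25 × 171000 = 22312.5 − 51950 + 42750 = 13112.5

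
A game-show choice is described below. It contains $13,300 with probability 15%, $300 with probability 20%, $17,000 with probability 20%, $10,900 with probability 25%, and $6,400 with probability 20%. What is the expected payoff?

$9,460

EV = 0.15 × 13300 + 0.2 × 300 + 0.2 × 17000 + 0.25 × 10900 + 0.2 × 6400 = 1995 + 60 + 3400 + 2725 + 1280 = 9460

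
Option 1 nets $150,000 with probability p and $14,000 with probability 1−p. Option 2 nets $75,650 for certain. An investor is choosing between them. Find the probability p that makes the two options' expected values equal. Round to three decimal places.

p·150000 + (1−p)·14000 = 75650
136000p + 14000 = 75650
p = (75650 − 14000) / 136000

p = 0.453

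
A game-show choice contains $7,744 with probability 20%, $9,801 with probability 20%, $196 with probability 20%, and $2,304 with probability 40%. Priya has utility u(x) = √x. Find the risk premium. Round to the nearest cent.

E[u] = 0.2·√7744 + 0.2·√9801 + 0.2·√196 + 0.4·√2304 = 0.2·88 + 0.2·99 + 0.2·14 + 0.4·48 = 59.4
CE = (59.4)² = 3528.36
Risk premium = EV − CE = 4469.8 − 3528.36 = 941.44

$941.44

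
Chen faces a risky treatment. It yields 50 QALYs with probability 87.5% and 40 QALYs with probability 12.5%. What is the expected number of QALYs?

EV = 0.875 × 50 + 0.125 × 40 = 43.75 + 5 = 48.75

48.75 QALYs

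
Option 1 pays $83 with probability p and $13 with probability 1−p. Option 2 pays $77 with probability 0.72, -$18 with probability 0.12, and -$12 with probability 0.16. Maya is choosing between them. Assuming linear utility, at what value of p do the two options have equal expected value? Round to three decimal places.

p = 0.548

EV(Option 2) = 0.72 × 77 + 0.12 × (-18) + 0.16 × (-12) = 55.44 − 2.16 − 1.92 = 51.36
p·83 + (1−p)·13 = 51.36
70p + 13 = 51.36
p = (51.36 − 13) / 70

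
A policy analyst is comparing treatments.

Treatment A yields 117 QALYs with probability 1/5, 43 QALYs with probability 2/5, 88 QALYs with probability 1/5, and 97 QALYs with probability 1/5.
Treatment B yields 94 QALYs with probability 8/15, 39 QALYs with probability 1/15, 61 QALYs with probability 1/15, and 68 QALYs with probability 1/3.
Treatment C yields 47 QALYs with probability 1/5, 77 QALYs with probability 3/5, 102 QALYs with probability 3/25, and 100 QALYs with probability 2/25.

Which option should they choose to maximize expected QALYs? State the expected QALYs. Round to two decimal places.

Treatment B (79.47 QALYs)

Treatment A = 1/5 × 117 + 2/5 × 43 + 1/5 × 88 + 1/5 × 97 = 23.4 + 17.2 + 17.6 + 19.4 = 77.6
Treatment B = 8/15 × 94 + 1/15 × 39 + 1/15 × 61 + 1/3 × 68 = 50.1333 + 2.6 + 4.0667 + 22.6667 = 79.4667
Treatment C = 1/5 × 47 + 3/5 × 77 + 3/25 × 102 + 2/25 × 100 = 9.4 + 46.2 + 12.24 + 8 = 75.84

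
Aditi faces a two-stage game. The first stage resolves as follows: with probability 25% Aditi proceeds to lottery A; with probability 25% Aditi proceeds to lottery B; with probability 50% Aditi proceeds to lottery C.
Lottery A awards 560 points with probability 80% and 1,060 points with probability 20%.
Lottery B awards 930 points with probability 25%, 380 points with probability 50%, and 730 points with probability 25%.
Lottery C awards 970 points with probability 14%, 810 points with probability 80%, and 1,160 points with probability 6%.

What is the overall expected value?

742.95 points

EV(A) = 0.8 × 560 + 0.2 × 1060 = 448 + 212 = 660
EV(B) = 0.25 × 930 + 0.5 × 380 + 0.25 × 730 = 232.5 + 190 + 182.5 = 605
EV(C) = 0.14 × 970 + 0.8 × 810 + 0.06 × 1160 = 135.8 + 648 + 69.6 = 853.4
Overall = 0.25 × 660 + 0.25 × 605 + 0.5 × 853.4 = 165 + 151.25 + 426.7 = 742.95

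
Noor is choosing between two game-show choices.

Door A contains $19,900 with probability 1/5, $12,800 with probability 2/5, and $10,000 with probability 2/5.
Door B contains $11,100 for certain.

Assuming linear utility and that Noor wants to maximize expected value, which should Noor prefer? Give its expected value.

Door A = 1/5 × 19900 + 2/5 × 12800 + 2/5 × 10000 = 3980 + 5120 + 4000 = 13100
Door B: 11100 (certain)

Door A ($13,100)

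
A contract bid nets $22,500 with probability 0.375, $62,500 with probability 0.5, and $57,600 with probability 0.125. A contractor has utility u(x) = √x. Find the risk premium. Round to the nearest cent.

E[u] = 0.375·√22500 + 0.5·√62500 + 0.125·√57600 = 0.375·150 + 0.5·250 + 0.125·240 = 211.25
CE = (211.25)² = 44626.5625
Risk premium = EV − CE = 46887.5 − 44626.5625 = 2260.9375

$2,260.94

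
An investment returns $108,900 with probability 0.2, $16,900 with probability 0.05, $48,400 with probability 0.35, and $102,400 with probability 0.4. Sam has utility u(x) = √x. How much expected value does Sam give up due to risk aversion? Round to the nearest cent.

$3,518.75

E[u] = 0.2·√108900 + 0.05·√16900 + 0.35·√48400 + 0.4·√102400 = 0.2·330 + 0.05·130 + 0.35·220 + 0.4·320 = 277.5
CE = (277.5)² = 77006.25
Risk premium = EV − CE = 80525 − 77006.25 = 3518.75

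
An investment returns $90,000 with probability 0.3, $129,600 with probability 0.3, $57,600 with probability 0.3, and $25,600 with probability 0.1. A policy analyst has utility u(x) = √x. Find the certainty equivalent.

$81,796

E[u] = 0.3·√90000 + 0.3·√129600 + 0.3·√57600 + 0.1·√25600 = 0.3·300 + 0.3·360 + 0.3·240 + 0.1·160 = 286
CE = (286)² = 81796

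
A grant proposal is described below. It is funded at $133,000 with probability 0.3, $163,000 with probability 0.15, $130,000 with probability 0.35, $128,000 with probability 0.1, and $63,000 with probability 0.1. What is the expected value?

$128,950

EV = 0.3 × 133000 + 0.15 × 163000 + 0.35 × 130000 + 0.1 × 128000 + 0.1 × 63000 = 39900 + 24450 + 45500 + 12800 + 6300 = 128950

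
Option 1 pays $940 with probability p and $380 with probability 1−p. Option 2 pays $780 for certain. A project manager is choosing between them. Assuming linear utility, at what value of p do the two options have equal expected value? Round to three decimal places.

p = 0.714

p·940 + (1−p)·380 = 780
560p + 380 = 780
p = (780 − 380) / 560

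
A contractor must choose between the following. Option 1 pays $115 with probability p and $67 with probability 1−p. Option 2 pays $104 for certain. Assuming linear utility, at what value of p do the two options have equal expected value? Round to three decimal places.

p·115 + (1−p)·67 = 104
48p + 67 = 104
p = (104 − 67) / 48

p = 0.771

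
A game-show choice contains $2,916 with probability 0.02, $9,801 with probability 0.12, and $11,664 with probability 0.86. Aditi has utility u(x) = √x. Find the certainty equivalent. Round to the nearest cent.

$11,202.11

E[u] = 0.02·√2916 + 0.12·√9801 + 0.86·√11664 = 0.02·54 + 0.12·99 + 0.86·108 = 105.84
CE = (105.84)² = 11202.1056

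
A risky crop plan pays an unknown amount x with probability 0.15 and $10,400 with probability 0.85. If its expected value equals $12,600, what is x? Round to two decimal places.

0.15·x + 0.85·10400 = 12600
0.15·x = 12600 − 8840 = 3760
x = 3760 / 0.15 = 25066.6667

x = $25,066.67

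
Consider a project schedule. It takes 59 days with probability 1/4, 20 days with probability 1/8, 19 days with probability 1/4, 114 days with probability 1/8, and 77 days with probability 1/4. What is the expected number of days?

EV = 1/4 × 59 + 1/8 × 20 + 1/4 × 19 + 1/8 × 114 + 1/4 × 77 = 14.75 + 2.5 + 4.75 + 14.25 + 19.25 = 55.5

55.5 days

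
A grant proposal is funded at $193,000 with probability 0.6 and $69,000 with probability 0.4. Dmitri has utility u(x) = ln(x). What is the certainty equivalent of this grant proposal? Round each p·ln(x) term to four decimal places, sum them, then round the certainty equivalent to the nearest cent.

E[u] = 0.6·ln(193000) + 0.4·ln(69000) = 7.3023 + 4.4567 = 11.7590
CE = e^11.7590 ≈ 127899.49

$127,899.49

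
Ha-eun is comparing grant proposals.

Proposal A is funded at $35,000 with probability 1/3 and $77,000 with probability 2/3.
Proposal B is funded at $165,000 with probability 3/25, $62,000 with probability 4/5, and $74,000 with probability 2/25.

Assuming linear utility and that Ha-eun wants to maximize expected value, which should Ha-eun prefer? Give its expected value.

Proposal A = 1/3 × 35000 + 2/3 × 77000 = 11666.6667 + 51333.3333 = 63000
Proposal B = 3/25 × 165000 + 4/5 × 62000 + 2/25 × 74000 = 19800 + 49600 + 5920 = 75320

Proposal B ($75,320)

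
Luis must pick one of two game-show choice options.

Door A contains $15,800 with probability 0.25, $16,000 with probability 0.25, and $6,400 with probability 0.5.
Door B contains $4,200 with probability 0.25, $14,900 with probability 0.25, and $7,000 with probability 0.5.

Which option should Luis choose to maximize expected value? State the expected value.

Door A ($11,150)

Door A = 0.25 × 15800 + 0.25 × 16000 + 0.5 × 6400 = 3950 + 4000 + 3200 = 11150
Door B = 0.25 × 4200 + 0.25 × 14900 + 0.5 × 7000 = 1050 + 3725 + 3500 = 8275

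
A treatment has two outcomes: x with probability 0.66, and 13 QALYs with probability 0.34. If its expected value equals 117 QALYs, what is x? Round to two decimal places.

x = 170.58 QALYs

0.66·x + 0.34·13 = 117
0.66·x = 117 − 4.42 = 112.58
x = 112.58 / 0.66 = 170.5758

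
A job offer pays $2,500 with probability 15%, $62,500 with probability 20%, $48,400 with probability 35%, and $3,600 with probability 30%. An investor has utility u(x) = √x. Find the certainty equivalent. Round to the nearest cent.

E[u] = 0.15·√2500 + 0.2·√62500 + 0.35·√48400 + 0.3·√3600 = 0.15·50 + 0.2·250 + 0.35·220 + 0.3·60 = 152.5
CE = (152.5)² = 23256.25

$23,256.25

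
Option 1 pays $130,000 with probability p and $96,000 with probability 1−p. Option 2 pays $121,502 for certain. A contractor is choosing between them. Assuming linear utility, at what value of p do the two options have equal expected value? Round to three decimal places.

p = 0.750

p·130000 + (1−p)·96000 = 121502
34000p + 96000 = 121502
p = (121502 − 96000) / 34000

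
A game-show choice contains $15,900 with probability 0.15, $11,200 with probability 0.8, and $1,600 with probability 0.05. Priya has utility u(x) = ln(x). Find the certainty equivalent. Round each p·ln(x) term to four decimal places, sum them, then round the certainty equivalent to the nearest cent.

E[u] = 0.15·ln(15900) + 0.8·ln(11200) + 0.05·ln(1600) = 1.4511 + 7.4589 + 0.3689 = 9.2789
CE = e^9.2789 ≈ 10709.64

$10,709.64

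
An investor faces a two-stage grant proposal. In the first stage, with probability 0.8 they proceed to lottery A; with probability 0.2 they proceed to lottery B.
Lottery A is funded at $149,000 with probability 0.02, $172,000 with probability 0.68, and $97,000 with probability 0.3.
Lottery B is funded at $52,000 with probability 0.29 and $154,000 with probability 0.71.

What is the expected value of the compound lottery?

$144,116

EV(A) = 0.02 × 149000 + 0.68 × 172000 + 0.3 × 97000 = 2980 + 116960 + 29100 = 149040
EV(B) = 0.29 × 52000 + 0.71 × 154000 = 15080 + 109340 = 124420
Overall = 0.8 × 149040 + 0.2 × 124420 = 119232 + 24884 = 144116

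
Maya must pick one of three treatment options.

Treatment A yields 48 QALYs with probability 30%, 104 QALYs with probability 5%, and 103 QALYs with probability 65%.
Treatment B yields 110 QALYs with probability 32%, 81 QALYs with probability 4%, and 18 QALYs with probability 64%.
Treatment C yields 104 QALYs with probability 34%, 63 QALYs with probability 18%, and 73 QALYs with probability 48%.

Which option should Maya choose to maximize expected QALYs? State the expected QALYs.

Treatment A (86.55 QALYs)

Treatment A = 0.3 × 48 + 0.05 × 104 + 0.65 × 103 = 14.4 + 5.2 + 66.95 = 86.55
Treatment B = 0.32 × 110 + 0.04 × 81 + 0.64 × 18 = 35.2 + 3.24 + 11.52 = 49.96
Treatment C = 0.34 × 104 + 0.18 × 63 + 0.48 × 73 = 35.36 + 11.34 + 35.04 = 81.74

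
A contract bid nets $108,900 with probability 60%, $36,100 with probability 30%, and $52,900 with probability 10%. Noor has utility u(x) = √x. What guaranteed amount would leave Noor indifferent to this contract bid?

E[u] = 0.6·√108900 + 0.3·√36100 + 0.1·√52900 = 0.6·330 + 0.3·190 + 0.1·230 = 278
CE = (278)² = 77284

$77,284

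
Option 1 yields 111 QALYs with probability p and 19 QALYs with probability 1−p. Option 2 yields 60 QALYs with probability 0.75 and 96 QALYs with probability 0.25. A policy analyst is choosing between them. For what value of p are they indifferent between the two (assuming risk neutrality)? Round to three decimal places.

p = 0.543

EV(Option 2) = 0.75 × 60 + 0.25 × 96 = 45 + 24 = 69
p·111 + (1−p)·19 = 69
92p + 19 = 69
p = (69 − 19) / 92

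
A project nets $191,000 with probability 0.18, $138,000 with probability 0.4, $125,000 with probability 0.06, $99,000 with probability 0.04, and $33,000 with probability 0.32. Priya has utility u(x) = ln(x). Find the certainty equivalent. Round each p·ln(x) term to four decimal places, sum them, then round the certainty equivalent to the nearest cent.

E[u] = 0.18·ln(191000) + 0.4·ln(138000) + 0.06·ln(125000) + 0.04·ln(99000) + 0.32·ln(33000) = 2.1888 + 4.7340 + 0.7042 + 0.4601 + 3.3294 = 11.4165
CE = e^11.4165 ≈ 90807.76

$90,807.76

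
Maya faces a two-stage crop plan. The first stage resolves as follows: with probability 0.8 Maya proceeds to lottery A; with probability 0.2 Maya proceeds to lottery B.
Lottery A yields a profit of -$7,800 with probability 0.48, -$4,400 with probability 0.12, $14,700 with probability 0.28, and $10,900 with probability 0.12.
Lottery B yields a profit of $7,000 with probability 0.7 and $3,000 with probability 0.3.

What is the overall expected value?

EV(A) = 0.48 × (-7800) + 0.12 × (-4400) + 0.28 × 14700 + 0.12 × 10900 = -3744 − 528 + 4116 + 1308 = 1152
EV(B) = 0.7 × 7000 + 0.3 × 3000 = 4900 + 900 = 5800
Overall = 0.8 × 1152 + 0.2 × 5800 = 921.6 + 1160 = 2081.6

$2,081.60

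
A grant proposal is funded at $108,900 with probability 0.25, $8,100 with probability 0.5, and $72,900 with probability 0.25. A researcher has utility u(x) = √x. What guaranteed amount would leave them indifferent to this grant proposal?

$38,025

E[u] = 0.25·√108900 + 0.5·√8100 + 0.25·√72900 = 0.25·330 + 0.5·90 + 0.25·270 = 195
CE = (195)² = 38025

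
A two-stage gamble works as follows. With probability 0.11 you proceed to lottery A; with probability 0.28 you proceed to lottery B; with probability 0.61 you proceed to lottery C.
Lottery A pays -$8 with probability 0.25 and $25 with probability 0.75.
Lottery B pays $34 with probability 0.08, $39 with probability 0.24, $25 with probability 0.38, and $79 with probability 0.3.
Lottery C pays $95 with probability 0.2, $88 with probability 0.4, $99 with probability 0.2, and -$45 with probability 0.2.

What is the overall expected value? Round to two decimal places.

$54.17

EV(A) = 0.25 × (-8) + 0.75 × 25 = -2 + 18.75 = 16.75
EV(B) = 0.08 × 34 + 0.24 × 39 + 0.38 × 25 + 0.3 × 79 = 2.72 + 9.36 + 9.5 + 23.7 = 45.28
EV(C) = 0.2 × 95 + 0.4 × 88 + 0.2 × 99 + 0.2 × (-45) = 19 + 35.2 + 19.8 − 9 = 65
Overall = 0.11 × 16.75 + 0.28 × 45.28 + 0.61 × 65 = 1.8425 + 12.6784 + 39.65 = 54.1709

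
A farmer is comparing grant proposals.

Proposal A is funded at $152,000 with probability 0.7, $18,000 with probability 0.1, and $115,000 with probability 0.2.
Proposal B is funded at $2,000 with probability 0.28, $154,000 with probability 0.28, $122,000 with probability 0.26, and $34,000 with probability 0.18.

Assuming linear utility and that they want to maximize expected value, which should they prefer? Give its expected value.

Proposal A ($131,200)

Proposal A = 0.7 × 152000 + 0.1 × 18000 + 0.2 × 115000 = 106400 + 1800 + 23000 = 131200
Proposal B = 0.28 × 2000 + 0.28 × 154000 + 0.26 × 122000 + 0.18 × 34000 = 560 + 43120 + 31720 + 6120 = 81520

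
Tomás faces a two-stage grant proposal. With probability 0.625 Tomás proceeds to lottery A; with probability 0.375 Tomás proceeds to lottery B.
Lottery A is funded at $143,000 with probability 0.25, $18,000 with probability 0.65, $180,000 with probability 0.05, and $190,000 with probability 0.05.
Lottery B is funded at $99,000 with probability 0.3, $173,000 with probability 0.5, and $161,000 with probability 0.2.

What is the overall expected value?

EV(A) = 0.25 × 143000 + 0.65 × 18000 + 0.05 × 180000 + 0.05 × 190000 = 35750 + 11700 + 9000 + 9500 = 65950
EV(B) = 0.3 × 99000 + 0.5 × 173000 + 0.2 × 161000 = 29700 + 86500 + 32200 = 148400
Overall = 0.625 × 65950 + 0.375 × 148400 = 41218.75 + 55650 = 96868.75

$96,868.75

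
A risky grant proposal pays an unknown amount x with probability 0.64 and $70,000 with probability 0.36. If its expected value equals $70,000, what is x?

0.64·x + 0.36·70000 = 70000
0.64·x = 70000 − 25200 = 44800
x = 44800 / 0.64 = 70000

x = $70,000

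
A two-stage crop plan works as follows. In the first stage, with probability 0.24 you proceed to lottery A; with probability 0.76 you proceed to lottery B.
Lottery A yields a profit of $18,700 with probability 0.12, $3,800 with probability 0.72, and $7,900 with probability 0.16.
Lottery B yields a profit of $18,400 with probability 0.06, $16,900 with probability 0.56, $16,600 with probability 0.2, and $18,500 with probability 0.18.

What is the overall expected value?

EV(A) = 0.12 × 18700 + 0.72 × 3800 + 0.16 × 7900 = 2244 + 2736 + 1264 = 6244
EV(B) = 0.06 × 18400 + 0.56 × 16900 + 0.2 × 16600 + 0.18 × 18500 = 1104 + 9464 + 3320 + 3330 = 17218
Overall = 0.24 × 6244 + 0.76 × 17218 = 1498.56 + 13085.68 = 14584.24

$14,584.24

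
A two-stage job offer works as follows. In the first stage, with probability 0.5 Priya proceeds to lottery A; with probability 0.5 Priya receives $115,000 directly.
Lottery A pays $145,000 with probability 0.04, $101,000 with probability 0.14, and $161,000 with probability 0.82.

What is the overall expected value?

EV(A) = 0.04 × 145000 + 0.14 × 101000 + 0.82 × 161000 = 5800 + 14140 + 132020 = 151960
Branch B: 115000 (certain)
Overall = 0.5 × 151960 + 0.5 × 115000 = 75980 + 57500 = 133480

$133,480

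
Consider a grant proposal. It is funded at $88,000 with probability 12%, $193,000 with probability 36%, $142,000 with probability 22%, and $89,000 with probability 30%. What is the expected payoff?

EV = 0.12 × 88000 + 0.36 × 193000 + 0.22 × 142000 + 0.3 × 89000 = 10560 + 69480 + 31240 + 26700 = 137980

$137,980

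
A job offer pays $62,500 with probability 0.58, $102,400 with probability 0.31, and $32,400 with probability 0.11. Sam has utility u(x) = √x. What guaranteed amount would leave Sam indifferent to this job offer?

E[u] = 0.58·√62500 + 0.31·√102400 + 0.11·√32400 = 0.58·250 + 0.31·320 + 0.11·180 = 264
CE = (264)² = 69696

$69,696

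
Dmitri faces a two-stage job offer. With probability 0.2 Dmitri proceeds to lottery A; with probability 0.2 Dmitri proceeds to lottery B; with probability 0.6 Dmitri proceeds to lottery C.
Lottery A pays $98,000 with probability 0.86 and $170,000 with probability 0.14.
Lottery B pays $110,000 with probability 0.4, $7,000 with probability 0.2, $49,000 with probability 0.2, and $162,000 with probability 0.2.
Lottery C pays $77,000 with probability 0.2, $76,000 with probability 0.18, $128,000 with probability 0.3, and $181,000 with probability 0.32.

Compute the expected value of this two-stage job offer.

$114,376

EV(A) = 0.86 × 98000 + 0.14 × 170000 = 84280 + 23800 = 108080
EV(B) = 0.4 × 110000 + 0.2 × 7000 + 0.2 × 49000 + 0.2 × 162000 = 44000 + 1400 + 9800 + 32400 = 87600
EV(C) = 0.2 × 77000 + 0.18 × 76000 + 0.3 × 128000 + 0.32 × 181000 = 15400 + 13680 + 38400 + 57920 = 125400
Overall = 0.2 × 108080 + 0.2 × 87600 + 0.6 × 125400 = 21616 + 17520 + 75240 = 114376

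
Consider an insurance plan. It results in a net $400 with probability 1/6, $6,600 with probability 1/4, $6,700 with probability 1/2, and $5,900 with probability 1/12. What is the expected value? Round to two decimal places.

$5,558.33

EV = 1/6 × 400 + 1/4 × 6600 + 1/2 × 6700 + 1/12 × 5900 = 66.6667 + 1650 + 3350 + 491.6667 = 5558.3333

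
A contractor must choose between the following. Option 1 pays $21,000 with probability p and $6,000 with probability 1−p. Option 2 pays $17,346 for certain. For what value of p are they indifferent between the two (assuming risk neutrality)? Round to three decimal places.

p = 0.756

p·21000 + (1−p)·6000 = 17346
15000p + 6000 = 17346
p = (17346 − 6000) / 15000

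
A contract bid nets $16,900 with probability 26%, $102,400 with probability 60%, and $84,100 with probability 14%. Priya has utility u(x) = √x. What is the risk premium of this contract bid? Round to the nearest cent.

E[u] = 0.26·√16900 + 0.6·√102400 + 0.14·√84100 = 0.26·130 + 0.6·320 + 0.14·290 = 266.4
CE = (266.4)² = 70968.96
Risk premium = EV − CE = 77608 − 70968.96 = 6639.04

$6,639.04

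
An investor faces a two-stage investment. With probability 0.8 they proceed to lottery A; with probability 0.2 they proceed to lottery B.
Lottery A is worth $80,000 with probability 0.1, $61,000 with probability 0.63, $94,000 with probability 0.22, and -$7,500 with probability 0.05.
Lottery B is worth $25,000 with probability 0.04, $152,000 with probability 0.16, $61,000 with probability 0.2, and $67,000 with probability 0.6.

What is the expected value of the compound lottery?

EV(A) = 0.1 × 80000 + 0.63 × 61000 + 0.22 × 94000 + 0.05 × (-7500) = 8000 + 38430 + 20680 − 375 = 66735
EV(B) = 0.04 × 25000 + 0.16 × 152000 + 0.2 × 61000 + 0.6 × 67000 = 1000 + 24320 + 12200 + 40200 = 77720
Overall = 0.8 × 66735 + 0.2 × 77720 = 53388 + 15544 = 68932

$68,932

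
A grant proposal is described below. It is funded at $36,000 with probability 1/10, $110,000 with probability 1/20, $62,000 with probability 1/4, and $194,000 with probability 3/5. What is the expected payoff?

EV = 1/10 × 36000 + 1/20 × 110000 + 1/4 × 62000 + 3/5 × 194000 = 3600 + 5500 + 15500 + 116400 = 141000

$141,000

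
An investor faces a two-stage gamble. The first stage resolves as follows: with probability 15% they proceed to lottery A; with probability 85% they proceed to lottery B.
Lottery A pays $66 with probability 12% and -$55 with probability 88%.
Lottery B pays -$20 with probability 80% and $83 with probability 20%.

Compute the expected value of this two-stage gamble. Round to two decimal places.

-$5.56

EV(A) = 0.12 × 66 + 0.88 × (-55) = 7.92 − 48.4 = -40.48
EV(B) = 0.8 × (-20) + 0.2 × 83 = -16 + 16.6 = 0.6
Overall = 0.15 × (-40.48) + 0.85 × 0.6 = -6.072 + 0.51 = -5.562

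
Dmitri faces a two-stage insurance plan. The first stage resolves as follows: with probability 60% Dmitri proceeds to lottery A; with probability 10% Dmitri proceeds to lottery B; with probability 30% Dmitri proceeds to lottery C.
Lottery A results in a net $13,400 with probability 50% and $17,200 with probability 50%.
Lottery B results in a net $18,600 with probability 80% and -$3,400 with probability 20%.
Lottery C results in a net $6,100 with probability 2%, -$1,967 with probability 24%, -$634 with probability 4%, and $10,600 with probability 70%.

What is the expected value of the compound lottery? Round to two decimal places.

EV(A) = 0.5 × 13400 + 0.5 × 17200 = 6700 + 8600 = 15300
EV(B) = 0.8 × 18600 + 0.2 × (-3400) = 14880 − 680 = 14200
EV(C) = 0.02 × 6100 + 0.24 × (-1967) + 0.04 × (-634) + 0.7 × 10600 = 122 − 472.08 − 25.36 + 7420 = 7044.56
Overall = 0.6 × 15300 + 0.1 × 14200 + 0.3 × 7044.56 = 9180 + 1420 + 2113.368 = 12713.368

$12,713.37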